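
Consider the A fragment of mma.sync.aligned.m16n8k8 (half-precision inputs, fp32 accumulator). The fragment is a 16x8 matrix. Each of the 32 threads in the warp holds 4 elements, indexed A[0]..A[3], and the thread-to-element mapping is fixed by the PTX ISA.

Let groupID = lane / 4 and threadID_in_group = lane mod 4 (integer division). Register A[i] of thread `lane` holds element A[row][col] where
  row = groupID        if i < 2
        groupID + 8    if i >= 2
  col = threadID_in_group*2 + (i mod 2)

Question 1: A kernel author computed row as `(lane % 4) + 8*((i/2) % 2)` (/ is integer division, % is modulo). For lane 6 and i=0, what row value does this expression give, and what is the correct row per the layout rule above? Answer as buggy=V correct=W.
`(lane % 4) + 8*((i/2) % 2)`[6,0]⇒2
6: gr=1,th=2
[0] (1+0,2*2+0) = (1,4)
row: 2 vs 1

buggy=2 correct=1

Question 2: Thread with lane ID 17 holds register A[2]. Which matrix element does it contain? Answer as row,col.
12,2

lane 17⇒17/4=4, 17 mod 4=1
i=2  r:4+8⇒12  c:2·1+0⇒2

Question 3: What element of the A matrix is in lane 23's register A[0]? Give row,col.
L=23=>grp=23>>2=5, tig=23&3=3
[0]=>row 5+0=5  col 3·2+0=6

5,6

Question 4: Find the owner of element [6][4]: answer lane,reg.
26,0

r=6->g=6,rb=0  c=4->t=2,b0=0
L=6*4+2=26  i=0*2+0=0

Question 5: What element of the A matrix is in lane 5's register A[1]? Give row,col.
1,3

lane 5→5/4=1, 5 mod 4=1
i=1  r:1+0→1  c:2·1+1→3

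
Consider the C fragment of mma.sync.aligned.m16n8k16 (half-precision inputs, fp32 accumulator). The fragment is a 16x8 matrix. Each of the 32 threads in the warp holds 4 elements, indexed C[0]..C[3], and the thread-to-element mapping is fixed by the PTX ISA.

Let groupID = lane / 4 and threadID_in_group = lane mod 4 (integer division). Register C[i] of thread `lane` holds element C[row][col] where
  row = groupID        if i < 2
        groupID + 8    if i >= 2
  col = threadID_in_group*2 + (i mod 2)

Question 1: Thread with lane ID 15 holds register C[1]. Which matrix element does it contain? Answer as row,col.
15: g=3,t=3
[1] (3+0,3*2+1) = (3,7)

3,7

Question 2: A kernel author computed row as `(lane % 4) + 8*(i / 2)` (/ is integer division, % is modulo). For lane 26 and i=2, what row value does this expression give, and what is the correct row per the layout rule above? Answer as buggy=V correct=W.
`(lane % 4) + 8*(i / 2)`[26,2]->10
lane 26->26/4=6, 26 mod 4=2
i=2  r:6+8->14  c:2·2+0->4
row: 10 vs 14

buggy=10 correct=14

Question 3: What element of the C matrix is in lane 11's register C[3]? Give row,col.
L=11=>grp=11>>2=2, tig=11&3=3
[3]=>row 2+8=10  col 3·2+1=7

10,7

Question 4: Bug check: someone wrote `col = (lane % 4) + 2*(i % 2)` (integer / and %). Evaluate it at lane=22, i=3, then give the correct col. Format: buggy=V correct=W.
`(lane % 4) + 2*(i % 2)`[22,3]->4
L=22->g=22>>2=5, t=22&3=2
[3]->row 5+8=13  col 2·2+1=5
col: 4 vs 5

buggy=4 correct=5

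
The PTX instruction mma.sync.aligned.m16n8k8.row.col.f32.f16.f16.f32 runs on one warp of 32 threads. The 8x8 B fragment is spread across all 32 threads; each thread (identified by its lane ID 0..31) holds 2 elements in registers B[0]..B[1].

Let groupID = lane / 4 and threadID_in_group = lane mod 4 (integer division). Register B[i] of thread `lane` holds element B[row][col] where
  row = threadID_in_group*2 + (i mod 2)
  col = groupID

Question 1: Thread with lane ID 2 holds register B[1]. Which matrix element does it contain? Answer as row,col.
5,0

L=2->gid=2>>2=0, tid=2&3=2
[1]->row 2·2+1=5  col gid=0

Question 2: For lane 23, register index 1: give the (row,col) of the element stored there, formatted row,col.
lane 23->23/4=5, 23 mod 4=3
i=1  r:2·3+1->7  c:5

7,5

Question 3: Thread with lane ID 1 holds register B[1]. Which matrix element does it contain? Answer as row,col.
lane 1->1/4=0, 1 mod 4=1
i=1  r:2·1+1->3  c:0

3,0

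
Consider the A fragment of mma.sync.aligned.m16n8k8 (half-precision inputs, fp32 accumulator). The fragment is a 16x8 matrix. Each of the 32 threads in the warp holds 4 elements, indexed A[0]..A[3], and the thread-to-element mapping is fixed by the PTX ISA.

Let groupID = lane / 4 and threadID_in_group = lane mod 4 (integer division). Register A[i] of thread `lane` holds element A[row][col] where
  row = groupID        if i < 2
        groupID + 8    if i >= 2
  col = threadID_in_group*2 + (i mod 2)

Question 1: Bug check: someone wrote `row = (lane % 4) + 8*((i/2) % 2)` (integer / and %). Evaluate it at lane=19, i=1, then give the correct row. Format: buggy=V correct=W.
buggy=3 correct=4

`(lane % 4) + 8*((i/2) % 2)`[19,1]→3
lane 19→19/4=4, 19 mod 4=3
i=1  r:4+0→4  c:2·3+1→7
row: 3 vs 4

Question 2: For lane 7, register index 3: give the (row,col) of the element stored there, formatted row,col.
lane 7->7/4=1, 7 mod 4=3
i=3  r:1+8->9  c:2·3+1->7

9,7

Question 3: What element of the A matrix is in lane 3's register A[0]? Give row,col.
3: grp=0,tig=3
[0] (0+0,3*2+0) = (0,6)

0,6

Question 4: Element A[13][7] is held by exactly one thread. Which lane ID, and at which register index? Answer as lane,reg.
23,3

r=13→G=5,rhi=1  c=7→T=3,p=1
L=5*4+3=23  i=1*2+1=3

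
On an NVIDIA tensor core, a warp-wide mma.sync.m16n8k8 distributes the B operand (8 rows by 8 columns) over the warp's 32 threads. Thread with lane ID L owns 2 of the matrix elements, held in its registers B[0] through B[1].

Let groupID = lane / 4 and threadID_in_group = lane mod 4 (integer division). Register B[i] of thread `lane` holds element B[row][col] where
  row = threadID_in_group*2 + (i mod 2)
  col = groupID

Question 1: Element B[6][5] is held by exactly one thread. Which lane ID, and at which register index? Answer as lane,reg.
23,0

c=5⇒gr=5  r=6⇒th=3,odd=0
L=5*4+3=23  i=0=0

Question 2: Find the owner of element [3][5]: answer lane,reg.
21,1

c=5→G=5  r=3→T=1,p=1
L=5*4+1=21  i=1=1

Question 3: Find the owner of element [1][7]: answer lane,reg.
c=7⇒gr=7  r=1⇒th=0,odd=1
L=7*4+0=28  i=1=1

28,1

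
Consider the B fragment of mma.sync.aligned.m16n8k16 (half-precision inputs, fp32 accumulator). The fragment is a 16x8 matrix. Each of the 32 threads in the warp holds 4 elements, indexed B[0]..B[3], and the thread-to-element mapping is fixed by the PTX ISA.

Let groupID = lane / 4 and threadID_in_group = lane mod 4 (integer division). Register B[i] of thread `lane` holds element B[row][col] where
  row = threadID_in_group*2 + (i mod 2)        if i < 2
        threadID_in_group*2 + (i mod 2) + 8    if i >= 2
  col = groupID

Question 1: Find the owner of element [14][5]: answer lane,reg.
23,2

c: 5->gid=5  r: 14->r8=1,tid=3,i&1=0
L=5*4+3=23  i=1*2+0=2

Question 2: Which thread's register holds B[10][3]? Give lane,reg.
c=3->g=3  r=10->rb=1,t=1,b0=0
L=3*4+1=13  i=1*2+0=2

13,2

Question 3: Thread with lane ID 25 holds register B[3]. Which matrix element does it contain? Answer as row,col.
11,6

lane 25→25/4=6, 25 mod 4=1
i=3  r:2·1+1+8→11  c:6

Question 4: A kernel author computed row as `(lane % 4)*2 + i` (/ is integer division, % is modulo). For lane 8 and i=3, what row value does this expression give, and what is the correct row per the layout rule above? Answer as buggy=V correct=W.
`(lane % 4)*2 + i`[8,3]->3
lane 8->8/4=2, 8 mod 4=0
i=3  r:2·0+1+8->9  c:2
row: 3 vs 9

buggy=3 correct=9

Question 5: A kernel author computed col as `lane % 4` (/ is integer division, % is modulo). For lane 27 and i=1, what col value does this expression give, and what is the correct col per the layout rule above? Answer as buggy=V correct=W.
buggy=3 correct=6

`lane % 4`[27,1]->3
lane 27: g=6 (27/4), t=3 (27%4)
i=1: r=3*2+1+0=7, c=g=6
col: 3 vs 6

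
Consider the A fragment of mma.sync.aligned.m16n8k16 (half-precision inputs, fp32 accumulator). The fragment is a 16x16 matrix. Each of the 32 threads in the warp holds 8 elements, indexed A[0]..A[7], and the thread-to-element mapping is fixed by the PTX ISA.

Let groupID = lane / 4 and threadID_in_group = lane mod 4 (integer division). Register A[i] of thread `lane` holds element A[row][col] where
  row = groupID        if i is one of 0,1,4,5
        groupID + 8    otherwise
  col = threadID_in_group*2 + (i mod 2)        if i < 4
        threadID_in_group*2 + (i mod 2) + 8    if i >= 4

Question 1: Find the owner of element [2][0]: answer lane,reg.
r=2⇒gr=2,Rb=0  c=0⇒Cb=0,th=0,odd=0
L=2*4+0=8  i=0*4+0*2+0=0

8,0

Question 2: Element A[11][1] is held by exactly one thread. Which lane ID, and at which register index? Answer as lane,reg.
12,3

r: 11->gid=3,r8=1  c: 1->c8=0,tid=0,i&1=1
L=3*4+0=12  i=0*4+1*2+1=3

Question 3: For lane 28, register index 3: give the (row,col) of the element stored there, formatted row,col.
15,1

28: grp=7,tig=0
[3] (7+8,0*2+1+0) = (15,1)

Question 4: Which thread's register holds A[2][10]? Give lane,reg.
r=2->g=2,rb=0  c=10->cb=1,t=1,b0=0
L=2*4+1=9  i=1*4+0*2+0=4

9,4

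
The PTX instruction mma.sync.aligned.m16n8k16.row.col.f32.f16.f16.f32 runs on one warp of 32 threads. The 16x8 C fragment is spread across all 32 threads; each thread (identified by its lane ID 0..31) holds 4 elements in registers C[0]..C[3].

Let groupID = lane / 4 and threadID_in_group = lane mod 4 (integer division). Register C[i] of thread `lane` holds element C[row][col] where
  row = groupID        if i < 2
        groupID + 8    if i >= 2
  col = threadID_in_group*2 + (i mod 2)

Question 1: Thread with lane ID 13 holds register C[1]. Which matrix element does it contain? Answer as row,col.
3,3

lane 13: gid=3 (13/4), tid=1 (13%4)
i=1: r=3+0=3, c=1*2+1=3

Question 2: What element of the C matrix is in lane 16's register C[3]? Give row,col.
12,1

L=16=>grp=16>>2=4, tig=16&3=0
[3]=>row 4+8=12  col 0·2+1=1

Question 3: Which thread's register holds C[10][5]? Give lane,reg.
10,3

r=10->g=2,rb=1  c=5->t=2,b0=1
L=2*4+2=10  i=1*2+1=3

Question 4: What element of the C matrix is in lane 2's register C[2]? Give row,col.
8,4

lane 2→2/4=0, 2 mod 4=2
i=2  r:0+8→8  c:2·2+0→4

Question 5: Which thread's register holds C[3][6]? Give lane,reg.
r=3->g=3,rb=0  c=6->t=3,b0=0
L=3*4+3=15  i=0*2+0=0

15,0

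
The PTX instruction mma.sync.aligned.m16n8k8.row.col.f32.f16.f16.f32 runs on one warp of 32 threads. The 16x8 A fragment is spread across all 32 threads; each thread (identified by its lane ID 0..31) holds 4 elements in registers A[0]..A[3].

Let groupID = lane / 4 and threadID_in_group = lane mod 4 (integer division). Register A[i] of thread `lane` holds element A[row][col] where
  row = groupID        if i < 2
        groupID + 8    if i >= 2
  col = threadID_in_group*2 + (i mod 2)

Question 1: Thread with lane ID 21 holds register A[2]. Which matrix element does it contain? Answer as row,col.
13,2

lane 21: G=5 (21/4), T=1 (21%4)
i=2: r=5+8=13, c=1*2+0=2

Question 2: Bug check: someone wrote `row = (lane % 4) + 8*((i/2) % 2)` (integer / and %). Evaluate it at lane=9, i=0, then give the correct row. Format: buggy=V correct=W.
`(lane % 4) + 8*((i/2) % 2)`[9,0]->1
lane 9: g=2 (9/4), t=1 (9%4)
i=0: r=2+0=2, c=1*2+0=2
row: 1 vs 2

buggy=1 correct=2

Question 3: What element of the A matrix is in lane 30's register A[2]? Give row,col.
15,4

L=30→G=30>>2=7, T=30&3=2
[2]→row 7+8=15  col 2·2+0=4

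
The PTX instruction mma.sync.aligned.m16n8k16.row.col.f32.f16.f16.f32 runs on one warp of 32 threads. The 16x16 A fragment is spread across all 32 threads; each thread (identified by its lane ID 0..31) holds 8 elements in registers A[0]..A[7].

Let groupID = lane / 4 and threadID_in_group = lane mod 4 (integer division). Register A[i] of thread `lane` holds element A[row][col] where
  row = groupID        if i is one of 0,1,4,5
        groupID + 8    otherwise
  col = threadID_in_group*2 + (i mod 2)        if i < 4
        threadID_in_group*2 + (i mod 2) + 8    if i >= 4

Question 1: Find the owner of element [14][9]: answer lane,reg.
r=14->g=6,rb=1  c=9->cb=1,t=0,b0=1
L=6*4+0=24  i=1*4+1*2+1=7

24,7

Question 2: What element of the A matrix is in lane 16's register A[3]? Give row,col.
12,1

16: gid=4,tid=0
[3] (4+8,0*2+1+0) = (12,1)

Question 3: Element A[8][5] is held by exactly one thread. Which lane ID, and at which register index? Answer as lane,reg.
r: 8->gid=0,r8=1  c: 5->c8=0,tid=2,i&1=1
L=0*4+2=2  i=0*4+1*2+1=3

2,3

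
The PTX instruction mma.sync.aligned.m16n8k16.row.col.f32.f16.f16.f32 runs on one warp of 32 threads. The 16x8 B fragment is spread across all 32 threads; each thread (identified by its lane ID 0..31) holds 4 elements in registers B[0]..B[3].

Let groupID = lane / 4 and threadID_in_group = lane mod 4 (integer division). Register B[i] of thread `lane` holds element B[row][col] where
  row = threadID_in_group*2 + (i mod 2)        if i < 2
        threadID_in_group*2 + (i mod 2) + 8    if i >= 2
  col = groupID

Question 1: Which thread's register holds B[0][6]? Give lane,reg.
c=6⇒gr=6  r=0⇒Rb=0,th=0,odd=0
L=6*4+0=24  i=0*2+0=0

24,0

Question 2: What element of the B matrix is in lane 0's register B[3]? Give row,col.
L=0->g=0>>2=0, t=0&3=0
[3]->row 0·2+1+8=9  col g=0

9,0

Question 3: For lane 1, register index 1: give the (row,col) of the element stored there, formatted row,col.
lane 1=>1/4=0, 1 mod 4=1
i=1  r:2·1+1+0=>3  c:0

3,0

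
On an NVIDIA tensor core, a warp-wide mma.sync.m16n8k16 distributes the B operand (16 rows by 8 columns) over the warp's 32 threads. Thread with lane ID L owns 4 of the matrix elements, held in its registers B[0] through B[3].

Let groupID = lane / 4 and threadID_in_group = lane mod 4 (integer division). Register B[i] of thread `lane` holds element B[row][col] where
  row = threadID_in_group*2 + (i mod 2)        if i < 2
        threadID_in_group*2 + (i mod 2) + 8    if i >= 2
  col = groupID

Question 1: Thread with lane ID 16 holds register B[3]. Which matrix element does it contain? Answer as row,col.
9,4

L=16->gid=16>>2=4, tid=16&3=0
[3]->row 0·2+1+8=9  col gid=4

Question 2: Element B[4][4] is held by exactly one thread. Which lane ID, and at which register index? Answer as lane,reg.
18,0

c=4⇒gr=4  r=4⇒Rb=0,th=2,odd=0
L=4*4+2=18  i=0*2+0=0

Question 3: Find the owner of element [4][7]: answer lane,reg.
30,0

c:7=>grp=7  r:4=>rB=0,tig=2,lo=0
L=7*4+2=30  i=0*2+0=0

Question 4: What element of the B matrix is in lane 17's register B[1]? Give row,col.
3,4

17: grp=4,tig=1
[1] (1*2+1+0,4) = (3,4)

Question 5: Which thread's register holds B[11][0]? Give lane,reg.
c=0⇒gr=0  r=11⇒Rb=1,th=1,odd=1
L=0*4+1=1  i=1*2+1=3

1,3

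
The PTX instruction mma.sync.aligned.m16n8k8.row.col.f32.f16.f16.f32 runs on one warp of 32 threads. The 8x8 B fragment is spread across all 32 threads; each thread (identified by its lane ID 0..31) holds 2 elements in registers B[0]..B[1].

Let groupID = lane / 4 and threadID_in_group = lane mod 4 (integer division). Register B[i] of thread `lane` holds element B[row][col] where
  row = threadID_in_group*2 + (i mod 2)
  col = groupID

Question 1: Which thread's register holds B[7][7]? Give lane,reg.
c:7=>grp=7  r:7=>tig=3,lo=1
L=7*4+3=31  i=1=1

31,1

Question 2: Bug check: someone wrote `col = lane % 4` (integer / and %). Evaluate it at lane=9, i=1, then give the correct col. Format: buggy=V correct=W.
buggy=1 correct=2

`lane % 4`[9,1]->1
lane 9: g=2 (9/4), t=1 (9%4)
i=1: r=1*2+1=3, c=g=2
col: 1 vs 2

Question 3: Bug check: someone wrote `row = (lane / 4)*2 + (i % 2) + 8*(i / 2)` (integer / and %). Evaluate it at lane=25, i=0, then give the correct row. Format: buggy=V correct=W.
`(lane / 4)*2 + (i % 2) + 8*(i / 2)`[25,0]→12
lane 25: G=6 (25/4), T=1 (25%4)
i=0: r=1*2+0=2, c=G=6
row: 12 vs 2

buggy=12 correct=2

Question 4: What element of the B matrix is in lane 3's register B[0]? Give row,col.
6,0

lane 3: G=0 (3/4), T=3 (3%4)
i=0: r=3*2+0=6, c=G=0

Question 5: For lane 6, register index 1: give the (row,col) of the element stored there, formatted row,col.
lane 6=>6/4=1, 6 mod 4=2
i=1  r:2·2+1=>5  c:1

5,1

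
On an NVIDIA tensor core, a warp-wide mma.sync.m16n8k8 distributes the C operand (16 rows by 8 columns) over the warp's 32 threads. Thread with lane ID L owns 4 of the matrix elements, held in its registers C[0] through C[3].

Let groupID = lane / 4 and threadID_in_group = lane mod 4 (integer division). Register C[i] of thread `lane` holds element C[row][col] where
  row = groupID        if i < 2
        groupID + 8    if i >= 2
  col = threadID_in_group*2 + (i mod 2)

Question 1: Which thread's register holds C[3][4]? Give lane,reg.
14,0

r:3=>grp=3,rB=0  c:4=>tig=2,lo=0
L=3*4+2=14  i=0*2+0=0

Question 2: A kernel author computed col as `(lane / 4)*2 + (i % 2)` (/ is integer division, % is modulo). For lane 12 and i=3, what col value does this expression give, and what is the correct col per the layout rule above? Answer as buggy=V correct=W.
`(lane / 4)*2 + (i % 2)`[12,3]=>7
12: grp=3,tig=0
[3] (3+8,0*2+1) = (11,1)
col: 7 vs 1

buggy=7 correct=1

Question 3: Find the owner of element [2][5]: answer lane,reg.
r:2=>grp=2,rB=0  c:5=>tig=2,lo=1
L=2*4+2=10  i=0*2+1=1

10,1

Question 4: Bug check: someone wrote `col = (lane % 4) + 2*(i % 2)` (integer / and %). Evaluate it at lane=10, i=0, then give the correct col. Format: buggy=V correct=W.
`(lane % 4) + 2*(i % 2)`[10,0]→2
lane 10→10/4=2, 10 mod 4=2
i=0  r:2+0→2  c:2·2+0→4
col: 2 vs 4

buggy=2 correct=4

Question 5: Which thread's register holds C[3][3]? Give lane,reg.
r=3→G=3,rhi=0  c=3→T=1,p=1
L=3*4+1=13  i=0*2+1=1

13,1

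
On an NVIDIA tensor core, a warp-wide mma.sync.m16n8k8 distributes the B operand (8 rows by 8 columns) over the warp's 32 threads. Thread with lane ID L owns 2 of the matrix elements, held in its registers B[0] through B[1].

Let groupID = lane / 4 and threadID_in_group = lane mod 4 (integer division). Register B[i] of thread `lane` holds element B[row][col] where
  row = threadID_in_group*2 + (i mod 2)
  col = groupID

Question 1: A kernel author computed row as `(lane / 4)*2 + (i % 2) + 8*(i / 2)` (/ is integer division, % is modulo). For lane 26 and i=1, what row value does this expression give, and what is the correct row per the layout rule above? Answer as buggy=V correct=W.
buggy=13 correct=5

`(lane / 4)*2 + (i % 2) + 8*(i / 2)`[26,1]→13
lane 26→26/4=6, 26 mod 4=2
i=1  r:2·2+1→5  c:6
row: 13 vs 5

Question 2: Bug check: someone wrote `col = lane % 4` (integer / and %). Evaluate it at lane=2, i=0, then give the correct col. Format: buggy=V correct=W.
buggy=2 correct=0

`lane % 4`[2,0]⇒2
L=2⇒gr=2>>2=0, th=2&3=2
[0]⇒row 2·2+0=4  col gr=0
col: 2 vs 0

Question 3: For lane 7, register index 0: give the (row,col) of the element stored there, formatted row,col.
6,1

lane 7→7/4=1, 7 mod 4=3
i=0  r:2·3+0→6  c:1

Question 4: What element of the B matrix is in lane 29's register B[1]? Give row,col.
3,7

lane 29=>29/4=7, 29 mod 4=1
i=1  r:2·1+1=>3  c:7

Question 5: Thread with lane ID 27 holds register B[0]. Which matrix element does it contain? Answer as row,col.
6,6

27: G=6,T=3
[0] (3*2+0,6) = (6,6)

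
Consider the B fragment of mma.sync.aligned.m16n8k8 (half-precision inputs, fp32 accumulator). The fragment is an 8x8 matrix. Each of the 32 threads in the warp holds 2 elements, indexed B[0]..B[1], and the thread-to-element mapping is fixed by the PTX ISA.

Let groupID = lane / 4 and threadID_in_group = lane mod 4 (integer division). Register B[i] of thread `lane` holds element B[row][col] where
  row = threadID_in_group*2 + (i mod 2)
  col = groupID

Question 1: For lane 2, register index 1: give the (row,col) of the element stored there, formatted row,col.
5,0

L=2->gid=2>>2=0, tid=2&3=2
[1]->row 2·2+1=5  col gid=0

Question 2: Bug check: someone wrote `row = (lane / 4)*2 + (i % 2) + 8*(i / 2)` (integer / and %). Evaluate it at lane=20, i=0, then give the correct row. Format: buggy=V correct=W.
`(lane / 4)*2 + (i % 2) + 8*(i / 2)`[20,0]→10
20: G=5,T=0
[0] (0*2+0,5) = (0,5)
row: 10 vs 0

buggy=10 correct=0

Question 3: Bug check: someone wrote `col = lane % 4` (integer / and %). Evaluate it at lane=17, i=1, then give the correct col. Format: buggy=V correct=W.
buggy=1 correct=4

`lane % 4`[17,1]→1
17: G=4,T=1
[1] (1*2+1,4) = (3,4)
col: 1 vs 4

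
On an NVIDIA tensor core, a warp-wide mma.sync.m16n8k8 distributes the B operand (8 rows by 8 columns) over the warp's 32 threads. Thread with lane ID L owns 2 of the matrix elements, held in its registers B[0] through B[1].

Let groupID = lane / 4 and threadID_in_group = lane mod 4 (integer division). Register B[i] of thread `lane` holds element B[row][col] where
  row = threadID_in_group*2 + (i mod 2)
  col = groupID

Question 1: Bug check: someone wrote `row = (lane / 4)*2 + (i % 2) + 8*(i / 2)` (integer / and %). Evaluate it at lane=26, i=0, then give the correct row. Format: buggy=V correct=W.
buggy=12 correct=4

`(lane / 4)*2 + (i % 2) + 8*(i / 2)`[26,0]=>12
lane 26=>26/4=6, 26 mod 4=2
i=0  r:2·2+0=>4  c:6
row: 12 vs 4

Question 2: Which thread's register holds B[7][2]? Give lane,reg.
c:2=>grp=2  r:7=>tig=3,lo=1
L=2*4+3=11  i=1=1

11,1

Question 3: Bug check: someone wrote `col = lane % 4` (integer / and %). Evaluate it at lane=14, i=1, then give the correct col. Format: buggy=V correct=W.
`lane % 4`[14,1]→2
14: G=3,T=2
[1] (2*2+1,3) = (5,3)
col: 2 vs 3

buggy=2 correct=3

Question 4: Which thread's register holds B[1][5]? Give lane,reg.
20,1

c:5=>grp=5  r:1=>tig=0,lo=1
L=5*4+0=20  i=1=1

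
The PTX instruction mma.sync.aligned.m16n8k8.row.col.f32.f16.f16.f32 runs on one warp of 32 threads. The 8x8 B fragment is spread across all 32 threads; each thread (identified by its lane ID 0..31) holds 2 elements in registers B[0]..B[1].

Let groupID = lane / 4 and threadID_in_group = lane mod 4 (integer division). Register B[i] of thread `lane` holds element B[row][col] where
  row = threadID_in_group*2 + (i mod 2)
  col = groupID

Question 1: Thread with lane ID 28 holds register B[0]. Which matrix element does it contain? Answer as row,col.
0,7

lane 28: g=7 (28/4), t=0 (28%4)
i=0: r=0*2+0=0, c=g=7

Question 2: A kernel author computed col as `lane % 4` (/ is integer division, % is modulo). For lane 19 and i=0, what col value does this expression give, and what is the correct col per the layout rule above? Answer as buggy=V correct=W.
`lane % 4`[19,0]->3
lane 19: g=4 (19/4), t=3 (19%4)
i=0: r=3*2+0=6, c=g=4
col: 3 vs 4

buggy=3 correct=4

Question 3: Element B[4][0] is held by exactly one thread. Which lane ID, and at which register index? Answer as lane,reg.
2,0

c: 0->gid=0  r: 4->tid=2,i&1=0
L=0*4+2=2  i=0=0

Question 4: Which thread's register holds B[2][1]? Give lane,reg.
5,0

c:1=>grp=1  r:2=>tig=1,lo=0
L=1*4+1=5  i=0=0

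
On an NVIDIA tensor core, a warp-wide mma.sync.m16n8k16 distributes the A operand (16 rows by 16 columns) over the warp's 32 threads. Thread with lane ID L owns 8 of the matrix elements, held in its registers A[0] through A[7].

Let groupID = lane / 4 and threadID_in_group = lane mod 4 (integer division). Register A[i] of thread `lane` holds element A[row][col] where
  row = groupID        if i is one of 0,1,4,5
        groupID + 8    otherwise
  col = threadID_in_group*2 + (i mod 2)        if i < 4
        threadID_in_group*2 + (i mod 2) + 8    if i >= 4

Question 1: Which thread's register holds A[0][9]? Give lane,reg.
r=0->g=0,rb=0  c=9->cb=1,t=0,b0=1
L=0*4+0=0  i=1*4+0*2+1=5

0,5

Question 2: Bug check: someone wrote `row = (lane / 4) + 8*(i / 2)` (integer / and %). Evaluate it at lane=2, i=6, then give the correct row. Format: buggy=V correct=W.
buggy=24 correct=8

`(lane / 4) + 8*(i / 2)`[2,6]->24
2: gid=0,tid=2
[6] (0+8,2*2+0+8) = (8,12)
row: 24 vs 8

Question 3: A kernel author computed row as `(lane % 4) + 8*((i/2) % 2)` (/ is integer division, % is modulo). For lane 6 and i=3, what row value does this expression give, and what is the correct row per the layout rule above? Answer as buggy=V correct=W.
`(lane % 4) + 8*((i/2) % 2)`[6,3]⇒10
lane 6: gr=1 (6/4), th=2 (6%4)
i=3: r=1+8=9, c=2*2+1+0=5
row: 10 vs 9

buggy=10 correct=9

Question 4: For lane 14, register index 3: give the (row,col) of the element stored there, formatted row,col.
11,5

lane 14: G=3 (14/4), T=2 (14%4)
i=3: r=3+8=11, c=2*2+1+0=5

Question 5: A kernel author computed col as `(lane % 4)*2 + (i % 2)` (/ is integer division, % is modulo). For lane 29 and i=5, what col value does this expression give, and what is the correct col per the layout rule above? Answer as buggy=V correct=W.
buggy=3 correct=11

`(lane % 4)*2 + (i % 2)`[29,5]->3
lane 29: gid=7 (29/4), tid=1 (29%4)
i=5: r=7+0=7, c=1*2+1+8=11
col: 3 vs 11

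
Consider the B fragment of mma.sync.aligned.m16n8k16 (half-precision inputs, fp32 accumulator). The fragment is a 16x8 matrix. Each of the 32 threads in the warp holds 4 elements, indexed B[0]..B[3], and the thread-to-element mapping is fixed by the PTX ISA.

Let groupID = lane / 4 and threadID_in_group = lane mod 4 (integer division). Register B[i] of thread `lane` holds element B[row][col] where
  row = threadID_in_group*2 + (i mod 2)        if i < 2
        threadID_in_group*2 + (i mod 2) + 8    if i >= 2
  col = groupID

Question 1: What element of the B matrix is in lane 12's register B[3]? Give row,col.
lane 12→12/4=3, 12 mod 4=0
i=3  r:2·0+1+8→9  c:3

9,3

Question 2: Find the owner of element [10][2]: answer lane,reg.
9,2

c=2→G=2  r=10→rhi=1,T=1,p=0
L=2*4+1=9  i=1*2+0=2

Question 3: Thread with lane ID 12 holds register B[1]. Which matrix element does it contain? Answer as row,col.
1,3

lane 12: G=3 (12/4), T=0 (12%4)
i=1: r=0*2+1+0=1, c=G=3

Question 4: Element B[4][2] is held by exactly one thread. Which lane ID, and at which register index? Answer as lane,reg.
c=2→G=2  r=4→rhi=0,T=2,p=0
L=2*4+2=10  i=0*2+0=0

10,0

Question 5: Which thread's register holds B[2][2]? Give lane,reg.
9,0

c: 2->gid=2  r: 2->r8=0,tid=1,i&1=0
L=2*4+1=9  i=0*2+0=0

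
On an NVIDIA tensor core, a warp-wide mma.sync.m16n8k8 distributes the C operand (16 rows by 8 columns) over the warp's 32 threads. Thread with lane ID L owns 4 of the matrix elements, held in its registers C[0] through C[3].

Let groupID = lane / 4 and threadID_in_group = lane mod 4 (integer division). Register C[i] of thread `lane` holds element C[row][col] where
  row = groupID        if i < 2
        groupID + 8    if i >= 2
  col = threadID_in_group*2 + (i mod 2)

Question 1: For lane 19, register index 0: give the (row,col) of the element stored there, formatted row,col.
lane 19⇒19/4=4, 19 mod 4=3
i=0  r:4+0⇒4  c:2·3+0⇒6

4,6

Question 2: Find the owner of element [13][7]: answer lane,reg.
23,3

r=13⇒gr=5,Rb=1  c=7⇒th=3,odd=1
L=5*4+3=23  i=1*2+1=3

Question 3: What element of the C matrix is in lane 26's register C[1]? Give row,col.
6,5

26: gid=6,tid=2
[1] (6+0,2*2+1) = (6,5)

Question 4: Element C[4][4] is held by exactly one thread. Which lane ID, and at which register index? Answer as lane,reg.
18,0

r=4⇒gr=4,Rb=0  c=4⇒th=2,odd=0
L=4*4+2=18  i=0*2+0=0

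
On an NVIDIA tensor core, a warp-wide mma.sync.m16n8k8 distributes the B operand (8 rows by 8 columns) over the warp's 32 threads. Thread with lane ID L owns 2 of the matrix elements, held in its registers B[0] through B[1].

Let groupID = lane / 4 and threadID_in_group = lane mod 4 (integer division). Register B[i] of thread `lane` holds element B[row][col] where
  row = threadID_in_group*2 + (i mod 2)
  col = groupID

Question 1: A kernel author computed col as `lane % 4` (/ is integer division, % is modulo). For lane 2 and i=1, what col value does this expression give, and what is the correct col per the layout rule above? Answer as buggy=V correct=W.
buggy=2 correct=0

`lane % 4`[2,1]=>2
lane 2: grp=0 (2/4), tig=2 (2%4)
i=1: r=2*2+1=5, c=grp=0
col: 2 vs 0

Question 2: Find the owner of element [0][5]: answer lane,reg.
20,0

c:5=>grp=5  r:0=>tig=0,lo=0
L=5*4+0=20  i=0=0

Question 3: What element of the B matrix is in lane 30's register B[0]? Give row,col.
4,7

L=30⇒gr=30>>2=7, th=30&3=2
[0]⇒row 2·2+0=4  col gr=7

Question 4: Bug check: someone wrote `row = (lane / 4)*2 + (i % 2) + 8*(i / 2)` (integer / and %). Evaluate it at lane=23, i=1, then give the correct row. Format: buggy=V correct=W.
buggy=11 correct=7

`(lane / 4)*2 + (i % 2) + 8*(i / 2)`[23,1]->11
lane 23: gid=5 (23/4), tid=3 (23%4)
i=1: r=3*2+1=7, c=gid=5
row: 11 vs 7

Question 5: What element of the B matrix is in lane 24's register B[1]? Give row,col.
24: G=6,T=0
[1] (0*2+1,6) = (1,6)

1,6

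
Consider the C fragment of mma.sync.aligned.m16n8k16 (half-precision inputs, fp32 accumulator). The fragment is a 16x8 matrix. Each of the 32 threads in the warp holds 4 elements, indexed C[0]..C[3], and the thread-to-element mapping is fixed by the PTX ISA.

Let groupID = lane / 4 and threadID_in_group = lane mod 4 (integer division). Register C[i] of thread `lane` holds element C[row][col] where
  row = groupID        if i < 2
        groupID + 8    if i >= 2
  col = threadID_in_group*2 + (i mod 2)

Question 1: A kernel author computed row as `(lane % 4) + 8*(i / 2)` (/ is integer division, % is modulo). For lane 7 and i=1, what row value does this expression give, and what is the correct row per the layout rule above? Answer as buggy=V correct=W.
buggy=3 correct=1

`(lane % 4) + 8*(i / 2)`[7,1]->3
7: g=1,t=3
[1] (1+0,3*2+1) = (1,7)
row: 3 vs 1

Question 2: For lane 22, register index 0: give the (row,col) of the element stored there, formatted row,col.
5,4

L=22->gid=22>>2=5, tid=22&3=2
[0]->row 5+0=5  col 2·2+0=4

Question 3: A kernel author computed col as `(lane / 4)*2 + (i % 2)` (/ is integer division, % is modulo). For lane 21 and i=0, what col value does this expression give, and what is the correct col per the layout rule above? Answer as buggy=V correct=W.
buggy=10 correct=2

`(lane / 4)*2 + (i % 2)`[21,0]->10
lane 21->21/4=5, 21 mod 4=1
i=0  r:5+0->5  c:2·1+0->2
col: 10 vs 2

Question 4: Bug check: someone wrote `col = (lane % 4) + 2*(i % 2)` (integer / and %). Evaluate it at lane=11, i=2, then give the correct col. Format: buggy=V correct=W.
`(lane % 4) + 2*(i % 2)`[11,2]->3
11: g=2,t=3
[2] (2+8,3*2+0) = (10,6)
col: 3 vs 6

buggy=3 correct=6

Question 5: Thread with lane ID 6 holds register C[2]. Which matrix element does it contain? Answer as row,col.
9,4

lane 6: gr=1 (6/4), th=2 (6%4)
i=2: r=1+8=9, c=2*2+0=4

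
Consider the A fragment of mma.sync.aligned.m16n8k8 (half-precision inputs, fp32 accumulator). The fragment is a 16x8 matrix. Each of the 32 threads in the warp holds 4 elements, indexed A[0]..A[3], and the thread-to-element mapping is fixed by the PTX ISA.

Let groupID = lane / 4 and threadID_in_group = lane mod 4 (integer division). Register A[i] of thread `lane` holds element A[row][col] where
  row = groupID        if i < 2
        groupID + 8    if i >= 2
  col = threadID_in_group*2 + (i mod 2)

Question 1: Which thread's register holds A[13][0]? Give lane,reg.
r=13→G=5,rhi=1  c=0→T=0,p=0
L=5*4+0=20  i=1*2+0=2

20,2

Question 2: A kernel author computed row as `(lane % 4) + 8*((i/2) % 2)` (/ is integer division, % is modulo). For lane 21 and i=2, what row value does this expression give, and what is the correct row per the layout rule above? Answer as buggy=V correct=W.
buggy=9 correct=13

`(lane % 4) + 8*((i/2) % 2)`[21,2]->9
21: g=5,t=1
[2] (5+8,1*2+0) = (13,2)
row: 9 vs 13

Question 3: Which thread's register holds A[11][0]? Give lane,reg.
12,2

r:11=>grp=3,rB=1  c:0=>tig=0,lo=0
L=3*4+0=12  i=1*2+0=2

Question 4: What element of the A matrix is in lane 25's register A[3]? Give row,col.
14,3

L=25⇒gr=25>>2=6, th=25&3=1
[3]⇒row 6+8=14  col 1·2+1=3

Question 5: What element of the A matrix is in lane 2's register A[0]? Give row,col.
0,4

L=2→G=2>>2=0, T=2&3=2
[0]→row 0+0=0  col 2·2+0=4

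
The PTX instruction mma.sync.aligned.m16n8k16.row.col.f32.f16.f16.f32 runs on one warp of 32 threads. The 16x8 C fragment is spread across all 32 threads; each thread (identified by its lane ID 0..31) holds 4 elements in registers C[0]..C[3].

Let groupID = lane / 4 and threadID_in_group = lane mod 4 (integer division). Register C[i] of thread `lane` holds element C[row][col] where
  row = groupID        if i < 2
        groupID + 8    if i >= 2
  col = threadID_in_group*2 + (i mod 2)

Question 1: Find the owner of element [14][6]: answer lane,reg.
27,2

r: 14->gid=6,r8=1  c: 6->tid=3,i&1=0
L=6*4+3=27  i=1*2+0=2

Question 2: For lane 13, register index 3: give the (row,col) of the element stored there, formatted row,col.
11,3

13: grp=3,tig=1
[3] (3+8,1*2+1) = (11,3)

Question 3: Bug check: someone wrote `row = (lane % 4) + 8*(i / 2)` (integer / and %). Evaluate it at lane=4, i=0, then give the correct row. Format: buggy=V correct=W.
`(lane % 4) + 8*(i / 2)`[4,0]→0
4: G=1,T=0
[0] (1+0,0*2+0) = (1,0)
row: 0 vs 1

buggy=0 correct=1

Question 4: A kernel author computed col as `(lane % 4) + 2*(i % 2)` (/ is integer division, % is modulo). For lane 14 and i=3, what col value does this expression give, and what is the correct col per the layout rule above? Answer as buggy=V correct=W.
buggy=4 correct=5

`(lane % 4) + 2*(i % 2)`[14,3]=>4
lane 14=>14/4=3, 14 mod 4=2
i=3  r:3+8=>11  c:2·2+1=>5
col: 4 vs 5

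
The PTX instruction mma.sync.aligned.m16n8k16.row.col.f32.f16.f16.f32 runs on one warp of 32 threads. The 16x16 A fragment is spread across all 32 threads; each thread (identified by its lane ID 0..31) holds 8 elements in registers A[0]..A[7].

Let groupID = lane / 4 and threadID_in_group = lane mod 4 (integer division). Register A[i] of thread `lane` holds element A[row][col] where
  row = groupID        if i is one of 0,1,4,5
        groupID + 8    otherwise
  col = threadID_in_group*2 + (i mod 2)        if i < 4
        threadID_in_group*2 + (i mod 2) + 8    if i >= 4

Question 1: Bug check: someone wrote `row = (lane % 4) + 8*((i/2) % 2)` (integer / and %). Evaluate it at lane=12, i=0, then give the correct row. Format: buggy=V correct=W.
`(lane % 4) + 8*((i/2) % 2)`[12,0]→0
lane 12: G=3 (12/4), T=0 (12%4)
i=0: r=3+0=3, c=0*2+0+0=0
row: 0 vs 3

buggy=0 correct=3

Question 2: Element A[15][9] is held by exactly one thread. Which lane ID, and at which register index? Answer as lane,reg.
r: 15->gid=7,r8=1  c: 9->c8=1,tid=0,i&1=1
L=7*4+0=28  i=1*4+1*2+1=7

28,7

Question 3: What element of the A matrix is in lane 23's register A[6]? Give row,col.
13,14

L=23⇒gr=23>>2=5, th=23&3=3
[6]⇒row 5+8=13  col 3·2+0+8=14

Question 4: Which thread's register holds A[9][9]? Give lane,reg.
4,7

r:9=>grp=1,rB=1  c:9=>cB=1,tig=0,lo=1
L=1*4+0=4  i=1*4+1*2+1=7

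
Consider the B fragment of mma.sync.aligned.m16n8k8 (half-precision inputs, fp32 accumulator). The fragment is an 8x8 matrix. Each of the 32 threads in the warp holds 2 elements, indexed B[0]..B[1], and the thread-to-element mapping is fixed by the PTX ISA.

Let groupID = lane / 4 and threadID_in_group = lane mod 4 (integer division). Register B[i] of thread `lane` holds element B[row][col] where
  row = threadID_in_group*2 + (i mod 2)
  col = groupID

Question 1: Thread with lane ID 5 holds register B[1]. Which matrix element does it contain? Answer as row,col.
lane 5: gid=1 (5/4), tid=1 (5%4)
i=1: r=1*2+1=3, c=gid=1

3,1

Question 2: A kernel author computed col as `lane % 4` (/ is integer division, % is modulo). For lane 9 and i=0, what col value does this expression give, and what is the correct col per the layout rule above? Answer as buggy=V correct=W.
buggy=1 correct=2

`lane % 4`[9,0]→1
9: G=2,T=1
[0] (1*2+0,2) = (2,2)
col: 1 vs 2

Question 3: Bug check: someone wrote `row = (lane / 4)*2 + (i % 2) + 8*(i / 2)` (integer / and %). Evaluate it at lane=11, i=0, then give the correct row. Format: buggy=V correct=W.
buggy=4 correct=6

`(lane / 4)*2 + (i % 2) + 8*(i / 2)`[11,0]⇒4
11: gr=2,th=3
[0] (3*2+0,2) = (6,2)
row: 4 vs 6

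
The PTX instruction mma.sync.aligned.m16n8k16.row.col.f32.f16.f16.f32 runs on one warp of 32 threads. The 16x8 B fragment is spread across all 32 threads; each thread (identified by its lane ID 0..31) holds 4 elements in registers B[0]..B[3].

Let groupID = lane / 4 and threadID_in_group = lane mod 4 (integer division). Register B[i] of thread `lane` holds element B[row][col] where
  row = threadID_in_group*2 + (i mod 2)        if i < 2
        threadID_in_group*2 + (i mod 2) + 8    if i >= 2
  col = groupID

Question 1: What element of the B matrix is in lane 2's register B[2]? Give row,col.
lane 2→2/4=0, 2 mod 4=2
i=2  r:2·2+0+8→12  c:0

12,0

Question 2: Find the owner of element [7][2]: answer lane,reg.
11,1

c: 2->gid=2  r: 7->r8=0,tid=3,i&1=1
L=2*4+3=11  i=0*2+1=1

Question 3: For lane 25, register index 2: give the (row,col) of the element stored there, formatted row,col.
25: gid=6,tid=1
[2] (1*2+0+8,6) = (10,6)

10,6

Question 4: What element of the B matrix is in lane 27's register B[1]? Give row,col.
7,6

lane 27->27/4=6, 27 mod 4=3
i=1  r:2·3+1+0->7  c:6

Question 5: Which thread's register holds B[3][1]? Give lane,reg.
c=1->g=1  r=3->rb=0,t=1,b0=1
L=1*4+1=5  i=0*2+1=1

5,1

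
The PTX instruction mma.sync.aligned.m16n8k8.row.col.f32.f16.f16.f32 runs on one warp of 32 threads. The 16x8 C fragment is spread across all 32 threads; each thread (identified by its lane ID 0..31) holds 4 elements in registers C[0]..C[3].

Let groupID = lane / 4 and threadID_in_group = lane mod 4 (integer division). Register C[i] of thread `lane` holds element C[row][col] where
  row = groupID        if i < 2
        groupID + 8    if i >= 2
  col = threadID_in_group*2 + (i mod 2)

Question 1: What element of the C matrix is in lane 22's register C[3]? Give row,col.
22: gid=5,tid=2
[3] (5+8,2*2+1) = (13,5)

13,5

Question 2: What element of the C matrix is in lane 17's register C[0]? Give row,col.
17: gid=4,tid=1
[0] (4+0,1*2+0) = (4,2)

4,2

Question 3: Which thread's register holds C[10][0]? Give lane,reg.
8,2

r=10⇒gr=2,Rb=1  c=0⇒th=0,odd=0
L=2*4+0=8  i=1*2+0=2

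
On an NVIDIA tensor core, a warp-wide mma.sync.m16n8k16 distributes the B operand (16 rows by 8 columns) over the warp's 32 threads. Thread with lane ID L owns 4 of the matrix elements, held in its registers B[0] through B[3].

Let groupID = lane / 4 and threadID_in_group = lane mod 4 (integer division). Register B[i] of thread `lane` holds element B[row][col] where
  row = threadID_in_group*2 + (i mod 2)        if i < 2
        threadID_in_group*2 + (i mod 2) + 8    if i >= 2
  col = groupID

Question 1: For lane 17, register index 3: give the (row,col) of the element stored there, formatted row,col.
11,4

lane 17: g=4 (17/4), t=1 (17%4)
i=3: r=1*2+1+8=11, c=g=4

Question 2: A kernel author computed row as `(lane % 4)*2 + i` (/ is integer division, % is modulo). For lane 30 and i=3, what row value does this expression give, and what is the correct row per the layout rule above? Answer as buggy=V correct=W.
buggy=7 correct=13

`(lane % 4)*2 + i`[30,3]⇒7
lane 30: gr=7 (30/4), th=2 (30%4)
i=3: r=2*2+1+8=13, c=gr=7
row: 7 vs 13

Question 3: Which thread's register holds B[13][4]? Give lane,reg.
18,3

c=4→G=4  r=13→rhi=1,T=2,p=1
L=4*4+2=18  i=1*2+1=3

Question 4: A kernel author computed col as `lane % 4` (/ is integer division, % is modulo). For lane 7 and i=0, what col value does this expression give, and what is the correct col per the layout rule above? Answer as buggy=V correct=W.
buggy=3 correct=1

`lane % 4`[7,0]->3
L=7->gid=7>>2=1, tid=7&3=3
[0]->row 3·2+0+0=6  col gid=1
col: 3 vs 1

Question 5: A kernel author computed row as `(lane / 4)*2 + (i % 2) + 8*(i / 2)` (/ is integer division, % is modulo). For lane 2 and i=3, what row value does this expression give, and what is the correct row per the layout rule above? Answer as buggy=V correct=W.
buggy=9 correct=13

`(lane / 4)*2 + (i % 2) + 8*(i / 2)`[2,3]->9
lane 2: gid=0 (2/4), tid=2 (2%4)
i=3: r=2*2+1+8=13, c=gid=0
row: 9 vs 13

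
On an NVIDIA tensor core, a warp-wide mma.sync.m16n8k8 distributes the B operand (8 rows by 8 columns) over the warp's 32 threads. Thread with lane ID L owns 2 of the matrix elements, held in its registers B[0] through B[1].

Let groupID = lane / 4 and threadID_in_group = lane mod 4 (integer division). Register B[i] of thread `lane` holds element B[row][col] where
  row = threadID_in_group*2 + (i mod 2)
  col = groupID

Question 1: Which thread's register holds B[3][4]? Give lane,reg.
c=4⇒gr=4  r=3⇒th=1,odd=1
L=4*4+1=17  i=1=1

17,1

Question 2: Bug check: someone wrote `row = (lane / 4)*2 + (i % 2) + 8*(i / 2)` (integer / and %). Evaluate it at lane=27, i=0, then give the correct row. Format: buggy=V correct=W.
buggy=12 correct=6

`(lane / 4)*2 + (i % 2) + 8*(i / 2)`[27,0]->12
lane 27: gid=6 (27/4), tid=3 (27%4)
i=0: r=3*2+0=6, c=gid=6
row: 12 vs 6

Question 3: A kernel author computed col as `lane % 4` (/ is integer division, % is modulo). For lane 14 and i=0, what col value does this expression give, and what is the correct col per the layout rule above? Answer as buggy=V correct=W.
`lane % 4`[14,0]→2
14: G=3,T=2
[0] (2*2+0,3) = (4,3)
col: 2 vs 3

buggy=2 correct=3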